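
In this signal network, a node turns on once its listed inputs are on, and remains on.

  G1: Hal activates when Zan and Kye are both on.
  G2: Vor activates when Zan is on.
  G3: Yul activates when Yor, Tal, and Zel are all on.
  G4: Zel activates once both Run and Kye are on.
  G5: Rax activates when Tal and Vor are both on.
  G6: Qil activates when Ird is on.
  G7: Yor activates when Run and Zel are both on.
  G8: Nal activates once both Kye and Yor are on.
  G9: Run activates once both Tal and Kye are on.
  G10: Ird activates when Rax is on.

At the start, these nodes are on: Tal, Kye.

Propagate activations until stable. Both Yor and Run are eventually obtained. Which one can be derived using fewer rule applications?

Run: G9: Tal and Kye on → Run on. [1 rule application]
Yor: G9: Tal and Kye on → Run on. G4: Run and Kye on → Zel on. Run and Zel are on, so Yor activates (G7). [3 rule applications]
Run needs fewer.

Run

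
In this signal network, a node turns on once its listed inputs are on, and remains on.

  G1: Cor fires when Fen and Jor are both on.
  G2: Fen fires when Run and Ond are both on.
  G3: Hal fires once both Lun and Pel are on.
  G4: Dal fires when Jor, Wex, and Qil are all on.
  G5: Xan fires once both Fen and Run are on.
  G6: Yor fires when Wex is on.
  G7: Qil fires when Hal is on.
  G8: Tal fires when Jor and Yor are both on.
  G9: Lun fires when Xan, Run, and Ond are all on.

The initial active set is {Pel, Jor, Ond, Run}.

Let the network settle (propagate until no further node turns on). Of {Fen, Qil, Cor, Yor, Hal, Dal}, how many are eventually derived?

4

Run and Ond are on, so Fen fires (G2).
G1: Fen and Jor on → Cor on.
Fen and Run are on, so Xan fires (G5).
Xan, Run, and Ond are on, so Lun fires (G9).
Lun and Pel are on, so Hal fires (G3).
Hal is on, so Qil fires (G7).
Fen: reached.
Qil: reached.
Cor: reached.
Yor would need Wex (G6), but Wex never turns on.
Hal: reached.
Dal would need Jor, Wex, and Qil (G4), but Wex never turns on.
Reached: Fen, Qil, Cor, and Hal — 4 of the 6.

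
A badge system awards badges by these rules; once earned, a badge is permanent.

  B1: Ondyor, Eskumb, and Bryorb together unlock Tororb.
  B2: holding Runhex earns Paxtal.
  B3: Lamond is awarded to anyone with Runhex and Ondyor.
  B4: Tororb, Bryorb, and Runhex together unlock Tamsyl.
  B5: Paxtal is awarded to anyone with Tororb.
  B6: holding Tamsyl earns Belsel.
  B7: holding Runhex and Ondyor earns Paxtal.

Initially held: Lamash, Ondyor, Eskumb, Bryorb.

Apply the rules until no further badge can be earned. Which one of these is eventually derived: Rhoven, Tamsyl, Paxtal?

Paxtal

With Ondyor, Eskumb, and Bryorb, Tororb is earned (B1).
With Tororb, Paxtal is earned (B5).
No rule produces Rhoven, and it is not given. Tamsyl would need Tororb, Bryorb, and Runhex (B4), but Runhex is never earned.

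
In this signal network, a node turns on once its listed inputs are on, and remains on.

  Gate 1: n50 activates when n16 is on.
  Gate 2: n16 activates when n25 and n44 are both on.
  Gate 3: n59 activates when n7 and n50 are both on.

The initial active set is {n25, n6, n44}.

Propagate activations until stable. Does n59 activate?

n59 would need n7 and n50 (Gate 3), but n7 never turns on.

No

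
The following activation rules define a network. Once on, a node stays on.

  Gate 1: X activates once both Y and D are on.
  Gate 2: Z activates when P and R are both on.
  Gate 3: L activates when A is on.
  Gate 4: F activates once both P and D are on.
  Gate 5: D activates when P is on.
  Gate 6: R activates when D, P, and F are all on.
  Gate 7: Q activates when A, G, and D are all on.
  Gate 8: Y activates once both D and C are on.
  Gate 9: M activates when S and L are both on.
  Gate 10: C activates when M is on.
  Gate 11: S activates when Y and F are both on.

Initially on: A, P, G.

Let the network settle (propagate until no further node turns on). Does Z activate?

Gate 5: P on → D on.
P and D are on, so F activates (Gate 4).
D, P, and F are on, so R activates (Gate 6).
Gate 2: P and R on → Z on.

Yes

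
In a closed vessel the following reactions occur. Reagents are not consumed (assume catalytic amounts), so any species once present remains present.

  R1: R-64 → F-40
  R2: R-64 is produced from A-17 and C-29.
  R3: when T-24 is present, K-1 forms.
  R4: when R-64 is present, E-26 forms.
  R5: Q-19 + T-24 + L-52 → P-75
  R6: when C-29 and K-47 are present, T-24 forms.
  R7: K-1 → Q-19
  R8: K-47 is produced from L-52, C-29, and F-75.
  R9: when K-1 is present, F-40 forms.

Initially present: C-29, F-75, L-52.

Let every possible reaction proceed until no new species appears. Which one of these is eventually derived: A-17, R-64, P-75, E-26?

L-52, C-29, and F-75 present → K-47 forms (R8).
C-29 and K-47 present → T-24 forms (R6).
T-24 present → K-1 forms (R3).
K-1 present → Q-19 forms (R7).
Q-19, T-24, and L-52 present → P-75 forms (R5).
E-26 would need R-64 (R4), but R-64 never forms. No rule produces A-17, and it is not given. R-64 would need A-17 and C-29 (R2), but A-17 never forms.

P-75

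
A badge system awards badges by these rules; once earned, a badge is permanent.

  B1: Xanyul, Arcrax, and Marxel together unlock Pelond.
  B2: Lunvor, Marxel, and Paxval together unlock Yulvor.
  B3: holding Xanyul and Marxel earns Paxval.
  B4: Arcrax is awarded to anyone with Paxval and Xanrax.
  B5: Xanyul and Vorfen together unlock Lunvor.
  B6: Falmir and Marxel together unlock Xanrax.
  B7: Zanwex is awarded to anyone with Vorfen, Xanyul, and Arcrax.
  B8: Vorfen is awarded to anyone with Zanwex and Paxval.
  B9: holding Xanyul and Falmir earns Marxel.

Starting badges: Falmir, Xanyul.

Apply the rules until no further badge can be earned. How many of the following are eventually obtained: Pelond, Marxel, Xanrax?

3

With Xanyul and Falmir, Marxel is earned (B9).
With Falmir and Marxel, Xanrax is earned (B6).
With Xanyul and Marxel, Paxval is earned (B3).
With Paxval and Xanrax, Arcrax is earned (B4).
With Xanyul, Arcrax, and Marxel, Pelond is earned (B1).
Pelond: reached.
Marxel: reached.
Xanrax: reached.
All 3 are reached.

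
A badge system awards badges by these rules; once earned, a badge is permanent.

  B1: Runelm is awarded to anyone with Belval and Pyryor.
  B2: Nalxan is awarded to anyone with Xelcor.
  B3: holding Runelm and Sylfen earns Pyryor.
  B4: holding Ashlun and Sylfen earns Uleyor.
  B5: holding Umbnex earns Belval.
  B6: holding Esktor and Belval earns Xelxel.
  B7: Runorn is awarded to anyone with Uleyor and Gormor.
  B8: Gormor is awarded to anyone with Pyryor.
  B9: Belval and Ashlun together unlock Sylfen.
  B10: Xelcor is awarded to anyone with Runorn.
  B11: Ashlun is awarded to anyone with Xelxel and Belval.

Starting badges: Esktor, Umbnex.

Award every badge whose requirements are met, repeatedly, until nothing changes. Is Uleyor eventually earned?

With Umbnex, Belval is earned (B5).
With Esktor and Belval, Xelxel is earned (B6).
With Xelxel and Belval, Ashlun is earned (B11).
With Belval and Ashlun, Sylfen is earned (B9).
With Ashlun and Sylfen, Uleyor is earned (B4).

Yes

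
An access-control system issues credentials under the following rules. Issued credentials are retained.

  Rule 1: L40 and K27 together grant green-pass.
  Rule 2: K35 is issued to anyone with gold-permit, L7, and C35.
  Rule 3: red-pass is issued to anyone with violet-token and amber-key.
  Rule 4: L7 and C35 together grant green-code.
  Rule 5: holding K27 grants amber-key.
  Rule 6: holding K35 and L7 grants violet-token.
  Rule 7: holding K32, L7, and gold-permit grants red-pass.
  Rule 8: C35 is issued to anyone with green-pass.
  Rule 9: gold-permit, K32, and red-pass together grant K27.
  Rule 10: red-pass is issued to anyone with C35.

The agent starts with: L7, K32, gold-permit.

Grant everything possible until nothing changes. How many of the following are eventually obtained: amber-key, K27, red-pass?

3

Holding K32, L7, and gold-permit grants red-pass (Rule 7).
Holding gold-permit, K32, and red-pass grants K27 (Rule 9).
Holding K27 grants amber-key (Rule 5).
amber-key: reached.
K27: reached.
red-pass: reached.
All 3 are reached.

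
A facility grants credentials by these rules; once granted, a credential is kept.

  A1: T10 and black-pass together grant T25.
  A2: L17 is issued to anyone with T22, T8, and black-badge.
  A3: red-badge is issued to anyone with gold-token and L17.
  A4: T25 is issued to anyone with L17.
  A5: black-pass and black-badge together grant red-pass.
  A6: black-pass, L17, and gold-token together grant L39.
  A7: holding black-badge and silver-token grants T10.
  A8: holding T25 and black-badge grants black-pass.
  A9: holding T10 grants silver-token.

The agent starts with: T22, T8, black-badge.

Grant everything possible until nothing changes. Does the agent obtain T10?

T10 would need black-badge and silver-token (A7), but silver-token is never granted.

No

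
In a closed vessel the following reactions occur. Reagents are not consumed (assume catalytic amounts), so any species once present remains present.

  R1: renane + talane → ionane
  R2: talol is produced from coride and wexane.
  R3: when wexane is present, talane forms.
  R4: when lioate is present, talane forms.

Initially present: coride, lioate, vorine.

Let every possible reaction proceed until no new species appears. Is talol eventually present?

No

talol would need coride and wexane (R2), but wexane never forms.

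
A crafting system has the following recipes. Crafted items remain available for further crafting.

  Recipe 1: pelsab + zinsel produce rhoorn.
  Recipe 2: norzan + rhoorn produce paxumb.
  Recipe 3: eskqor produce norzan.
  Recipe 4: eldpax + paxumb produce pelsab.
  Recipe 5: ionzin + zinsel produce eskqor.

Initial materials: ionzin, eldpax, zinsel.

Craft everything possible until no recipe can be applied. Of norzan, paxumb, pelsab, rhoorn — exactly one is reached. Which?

norzan

ionzin + zinsel → eskqor (Recipe 5).
eskqor → norzan (Recipe 3).
paxumb would need norzan and rhoorn (Recipe 2), but rhoorn is never obtained. pelsab would need eldpax and paxumb (Recipe 4), but paxumb is never obtained. rhoorn would need pelsab and zinsel (Recipe 1), but pelsab is never obtained.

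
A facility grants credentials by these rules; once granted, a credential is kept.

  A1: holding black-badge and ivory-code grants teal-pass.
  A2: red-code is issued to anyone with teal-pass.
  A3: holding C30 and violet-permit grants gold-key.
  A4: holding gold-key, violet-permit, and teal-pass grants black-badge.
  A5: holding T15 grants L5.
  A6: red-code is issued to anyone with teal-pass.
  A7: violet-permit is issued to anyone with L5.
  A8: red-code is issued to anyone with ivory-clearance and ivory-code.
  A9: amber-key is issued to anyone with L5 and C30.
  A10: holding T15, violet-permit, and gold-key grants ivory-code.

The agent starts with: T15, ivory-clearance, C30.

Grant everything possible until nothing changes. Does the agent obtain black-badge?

No

black-badge would need gold-key, violet-permit, and teal-pass (A4), but teal-pass is never granted.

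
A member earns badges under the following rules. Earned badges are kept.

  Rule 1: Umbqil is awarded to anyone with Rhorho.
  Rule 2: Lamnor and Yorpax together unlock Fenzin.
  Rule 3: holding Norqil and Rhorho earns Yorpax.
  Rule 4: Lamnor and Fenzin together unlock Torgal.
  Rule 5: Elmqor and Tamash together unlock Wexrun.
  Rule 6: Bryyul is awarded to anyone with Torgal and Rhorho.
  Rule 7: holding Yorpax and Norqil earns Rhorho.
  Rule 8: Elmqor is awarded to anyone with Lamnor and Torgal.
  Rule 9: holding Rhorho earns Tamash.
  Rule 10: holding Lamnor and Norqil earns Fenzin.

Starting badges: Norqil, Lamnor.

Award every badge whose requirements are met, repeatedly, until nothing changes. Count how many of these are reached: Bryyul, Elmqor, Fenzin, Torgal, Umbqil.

3

With Lamnor and Norqil, Fenzin is earned (Rule 10).
With Lamnor and Fenzin, Torgal is earned (Rule 4).
With Lamnor and Torgal, Elmqor is earned (Rule 8).
Bryyul would need Torgal and Rhorho (Rule 6), but Rhorho is never earned.
Elmqor: reached.
Fenzin: reached.
Torgal: reached.
Umbqil would need Rhorho (Rule 1), but Rhorho is never earned.
Reached: Elmqor, Fenzin, and Torgal — 3 of the 5.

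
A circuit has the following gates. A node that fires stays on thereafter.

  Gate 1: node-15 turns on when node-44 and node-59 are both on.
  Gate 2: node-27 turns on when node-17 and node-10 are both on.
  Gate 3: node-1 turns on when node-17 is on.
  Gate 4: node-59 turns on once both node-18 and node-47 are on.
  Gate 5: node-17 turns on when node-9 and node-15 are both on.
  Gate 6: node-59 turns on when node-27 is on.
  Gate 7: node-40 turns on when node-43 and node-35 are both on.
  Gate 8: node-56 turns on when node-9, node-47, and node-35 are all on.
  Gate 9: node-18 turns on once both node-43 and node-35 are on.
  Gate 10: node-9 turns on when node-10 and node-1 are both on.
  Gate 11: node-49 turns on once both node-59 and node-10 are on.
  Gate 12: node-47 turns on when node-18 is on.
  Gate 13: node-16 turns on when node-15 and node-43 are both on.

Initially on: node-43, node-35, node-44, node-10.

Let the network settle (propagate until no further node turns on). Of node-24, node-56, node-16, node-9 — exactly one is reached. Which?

node-16

node-43 and node-35 are on, so node-18 turns on (Gate 9).
Gate 12: node-18 on → node-47 on.
node-18 and node-47 are on, so node-59 turns on (Gate 4).
Gate 1: node-44 and node-59 on → node-15 on.
node-15 and node-43 are on, so node-16 turns on (Gate 13).
node-9 would need node-10 and node-1 (Gate 10), but node-1 never turns on. node-56 would need node-9, node-47, and node-35 (Gate 8), but node-9 never turns on. No rule produces node-24, and it is not given.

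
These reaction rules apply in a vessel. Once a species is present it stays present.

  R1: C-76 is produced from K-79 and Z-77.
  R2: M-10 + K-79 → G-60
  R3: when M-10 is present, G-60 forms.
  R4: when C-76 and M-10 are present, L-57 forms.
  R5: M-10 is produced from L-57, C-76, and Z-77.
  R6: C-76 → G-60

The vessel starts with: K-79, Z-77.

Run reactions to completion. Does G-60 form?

Yes

K-79 and Z-77 present → C-76 forms (R1).
C-76 present → G-60 forms (R6).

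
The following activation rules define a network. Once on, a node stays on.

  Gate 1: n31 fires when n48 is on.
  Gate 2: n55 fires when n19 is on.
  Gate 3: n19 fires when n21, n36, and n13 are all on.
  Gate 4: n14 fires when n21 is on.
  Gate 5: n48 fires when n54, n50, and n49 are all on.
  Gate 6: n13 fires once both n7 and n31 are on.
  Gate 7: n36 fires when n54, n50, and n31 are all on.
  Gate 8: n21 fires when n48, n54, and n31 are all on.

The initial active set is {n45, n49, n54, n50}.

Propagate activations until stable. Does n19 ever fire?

No

n19 would need n21, n36, and n13 (Gate 3), but n13 never turns on.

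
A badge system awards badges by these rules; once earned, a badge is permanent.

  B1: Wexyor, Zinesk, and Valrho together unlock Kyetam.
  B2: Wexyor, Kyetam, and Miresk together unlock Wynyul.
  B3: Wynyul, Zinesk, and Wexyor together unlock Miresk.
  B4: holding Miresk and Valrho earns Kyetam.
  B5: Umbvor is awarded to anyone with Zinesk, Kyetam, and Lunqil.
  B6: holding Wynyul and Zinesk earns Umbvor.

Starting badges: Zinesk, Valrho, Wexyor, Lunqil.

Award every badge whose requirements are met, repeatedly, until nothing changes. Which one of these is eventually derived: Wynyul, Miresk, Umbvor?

Umbvor

With Wexyor, Zinesk, and Valrho, Kyetam is earned (B1).
With Zinesk, Kyetam, and Lunqil, Umbvor is earned (B5).
Wynyul would need Wexyor, Kyetam, and Miresk (B2), but Miresk is never earned. Miresk would need Wynyul, Zinesk, and Wexyor (B3), but Wynyul is never earned.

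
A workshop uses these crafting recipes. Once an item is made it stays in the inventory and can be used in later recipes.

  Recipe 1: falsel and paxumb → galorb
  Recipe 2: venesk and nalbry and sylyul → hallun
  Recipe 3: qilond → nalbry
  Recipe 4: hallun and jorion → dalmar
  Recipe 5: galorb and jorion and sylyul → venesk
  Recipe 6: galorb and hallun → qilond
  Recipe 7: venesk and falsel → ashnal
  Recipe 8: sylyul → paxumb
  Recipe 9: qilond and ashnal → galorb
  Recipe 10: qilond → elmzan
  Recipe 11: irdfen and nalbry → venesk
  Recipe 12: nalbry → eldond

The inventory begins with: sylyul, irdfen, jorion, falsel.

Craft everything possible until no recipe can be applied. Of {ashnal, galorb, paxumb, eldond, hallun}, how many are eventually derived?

3

sylyul → paxumb (Recipe 8).
Using Recipe 1, falsel and paxumb make galorb.
galorb and jorion and sylyul → venesk (Recipe 5).
Using Recipe 7, venesk and falsel make ashnal.
ashnal: reached.
galorb: reached.
paxumb: reached.
eldond would need nalbry (Recipe 12), but nalbry is never obtained.
hallun would need venesk, nalbry, and sylyul (Recipe 2), but nalbry is never obtained.
Reached: ashnal, galorb, and paxumb — 3 of the 5.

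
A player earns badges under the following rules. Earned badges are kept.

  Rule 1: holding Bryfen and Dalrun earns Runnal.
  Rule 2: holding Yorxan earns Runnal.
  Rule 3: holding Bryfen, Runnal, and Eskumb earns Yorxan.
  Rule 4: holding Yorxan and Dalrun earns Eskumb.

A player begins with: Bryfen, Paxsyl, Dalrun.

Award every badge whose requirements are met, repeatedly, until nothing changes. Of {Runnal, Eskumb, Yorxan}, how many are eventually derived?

1

With Bryfen and Dalrun, Runnal is earned (Rule 1).
Runnal: reached.
Eskumb would need Yorxan and Dalrun (Rule 4), but Yorxan is never earned.
Yorxan would need Bryfen, Runnal, and Eskumb (Rule 3), but Eskumb is never earned.
Reached: Runnal — 1 of the 3.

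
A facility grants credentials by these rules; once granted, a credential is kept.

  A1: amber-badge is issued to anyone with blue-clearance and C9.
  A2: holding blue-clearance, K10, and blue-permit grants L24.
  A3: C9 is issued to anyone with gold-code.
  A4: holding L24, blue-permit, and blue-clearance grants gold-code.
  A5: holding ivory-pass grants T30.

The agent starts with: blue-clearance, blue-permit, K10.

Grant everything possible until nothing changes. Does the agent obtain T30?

No

T30 would need ivory-pass (A5), but ivory-pass is never granted.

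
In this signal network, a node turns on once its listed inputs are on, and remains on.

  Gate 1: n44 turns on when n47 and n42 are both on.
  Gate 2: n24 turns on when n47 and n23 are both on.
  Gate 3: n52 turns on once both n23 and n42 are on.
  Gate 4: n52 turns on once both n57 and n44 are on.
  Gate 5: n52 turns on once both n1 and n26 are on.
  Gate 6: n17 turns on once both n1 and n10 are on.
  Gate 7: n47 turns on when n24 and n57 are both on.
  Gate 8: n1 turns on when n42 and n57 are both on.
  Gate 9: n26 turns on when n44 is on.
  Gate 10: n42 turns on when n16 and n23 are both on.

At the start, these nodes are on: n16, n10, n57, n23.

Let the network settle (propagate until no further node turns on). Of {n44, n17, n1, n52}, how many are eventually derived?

3

n16 and n23 are on, so n42 turns on (Gate 10).
n23 and n42 are on, so n52 turns on (Gate 3).
Gate 8: n42 and n57 on → n1 on.
Gate 6: n1 and n10 on → n17 on.
n44 would need n47 and n42 (Gate 1), but n47 never turns on.
n17: reached.
n1: reached.
n52: reached.
Reached: n17, n1, and n52 — 3 of the 4.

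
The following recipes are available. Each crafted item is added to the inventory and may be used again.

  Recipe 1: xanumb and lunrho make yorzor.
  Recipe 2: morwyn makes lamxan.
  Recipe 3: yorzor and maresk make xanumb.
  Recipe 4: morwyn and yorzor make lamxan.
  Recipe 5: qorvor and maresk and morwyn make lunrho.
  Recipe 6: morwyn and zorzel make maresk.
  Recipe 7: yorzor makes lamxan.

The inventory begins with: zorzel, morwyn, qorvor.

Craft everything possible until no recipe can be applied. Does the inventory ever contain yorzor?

No

yorzor would need xanumb and lunrho (Recipe 1), but xanumb is never obtained.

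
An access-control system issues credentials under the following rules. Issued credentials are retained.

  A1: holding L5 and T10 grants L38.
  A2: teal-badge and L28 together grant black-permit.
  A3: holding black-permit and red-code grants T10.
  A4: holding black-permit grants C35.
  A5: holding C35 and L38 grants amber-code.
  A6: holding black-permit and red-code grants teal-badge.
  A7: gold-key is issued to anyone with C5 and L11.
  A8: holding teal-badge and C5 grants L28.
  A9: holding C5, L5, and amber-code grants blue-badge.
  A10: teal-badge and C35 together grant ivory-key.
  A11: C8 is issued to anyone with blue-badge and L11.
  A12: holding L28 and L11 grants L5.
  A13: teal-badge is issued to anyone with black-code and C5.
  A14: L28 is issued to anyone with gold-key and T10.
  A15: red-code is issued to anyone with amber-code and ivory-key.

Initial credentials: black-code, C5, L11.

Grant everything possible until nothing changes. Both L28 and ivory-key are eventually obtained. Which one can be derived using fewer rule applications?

L28

L28: Holding black-code and C5 grants teal-badge (A13). Holding teal-badge and C5 grants L28 (A8). [2 rule applications]
ivory-key: Holding black-code and C5 grants teal-badge (A13). Holding teal-badge and C5 grants L28 (A8). Holding teal-badge and L28 grants black-permit (A2). Holding black-permit grants C35 (A4). Holding teal-badge and C35 grants ivory-key (A10). [5 rule applications]
L28 needs fewer.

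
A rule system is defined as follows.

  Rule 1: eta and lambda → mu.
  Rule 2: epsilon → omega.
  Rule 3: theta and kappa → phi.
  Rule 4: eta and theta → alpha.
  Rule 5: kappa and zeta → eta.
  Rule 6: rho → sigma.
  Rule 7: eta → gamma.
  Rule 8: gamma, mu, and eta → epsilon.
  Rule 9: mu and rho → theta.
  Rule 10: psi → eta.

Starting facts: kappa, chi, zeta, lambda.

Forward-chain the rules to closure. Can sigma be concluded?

No

sigma would need rho (Rule 6), but rho is never established.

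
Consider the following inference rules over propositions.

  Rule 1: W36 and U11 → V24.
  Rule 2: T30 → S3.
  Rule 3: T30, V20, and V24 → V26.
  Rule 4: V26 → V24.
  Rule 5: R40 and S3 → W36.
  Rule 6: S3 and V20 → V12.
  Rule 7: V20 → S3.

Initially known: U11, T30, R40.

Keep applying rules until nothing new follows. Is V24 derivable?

T30 holds, so S3 follows (Rule 2).
From R40 and S3, Rule 5 gives W36.
W36 and U11 hold, so V24 follows (Rule 1).

Yes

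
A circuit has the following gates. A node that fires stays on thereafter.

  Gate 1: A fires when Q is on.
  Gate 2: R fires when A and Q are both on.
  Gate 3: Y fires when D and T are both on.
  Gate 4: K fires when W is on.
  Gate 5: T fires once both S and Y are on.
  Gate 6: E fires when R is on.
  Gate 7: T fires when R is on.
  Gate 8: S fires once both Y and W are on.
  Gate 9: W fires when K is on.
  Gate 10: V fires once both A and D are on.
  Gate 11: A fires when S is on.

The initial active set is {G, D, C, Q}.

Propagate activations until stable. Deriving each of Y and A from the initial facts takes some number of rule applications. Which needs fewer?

A

A: Q is on, so A fires (Gate 1). [1 rule application]
Y: Gate 1: Q on → A on. A and Q are on, so R fires (Gate 2). R is on, so T fires (Gate 7). Gate 3: D and T on → Y on. [4 rule applications]
A needs fewer.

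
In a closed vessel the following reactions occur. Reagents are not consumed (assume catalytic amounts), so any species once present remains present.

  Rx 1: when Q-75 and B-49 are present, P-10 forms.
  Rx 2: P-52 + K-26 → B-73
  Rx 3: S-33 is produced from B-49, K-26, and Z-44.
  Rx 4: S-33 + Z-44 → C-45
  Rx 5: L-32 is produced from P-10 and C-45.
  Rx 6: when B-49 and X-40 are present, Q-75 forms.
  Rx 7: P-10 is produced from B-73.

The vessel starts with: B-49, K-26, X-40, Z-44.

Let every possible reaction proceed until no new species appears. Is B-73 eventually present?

B-73 would need P-52 and K-26 (Rx 2), but P-52 never forms.

No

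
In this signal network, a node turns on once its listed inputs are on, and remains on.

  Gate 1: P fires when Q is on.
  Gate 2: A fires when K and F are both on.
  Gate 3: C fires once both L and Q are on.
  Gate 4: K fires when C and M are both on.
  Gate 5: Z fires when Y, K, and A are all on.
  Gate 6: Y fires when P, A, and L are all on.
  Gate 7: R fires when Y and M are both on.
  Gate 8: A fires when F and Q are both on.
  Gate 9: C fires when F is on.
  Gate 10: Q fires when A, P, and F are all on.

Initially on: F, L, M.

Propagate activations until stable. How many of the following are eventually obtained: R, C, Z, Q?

Gate 9: F on → C on.
R would need Y and M (Gate 7), but Y never turns on.
C: reached.
Z would need Y, K, and A (Gate 5), but Y never turns on.
Q would need A, P, and F (Gate 10), but P never turns on.
Reached: C — 1 of the 4.

1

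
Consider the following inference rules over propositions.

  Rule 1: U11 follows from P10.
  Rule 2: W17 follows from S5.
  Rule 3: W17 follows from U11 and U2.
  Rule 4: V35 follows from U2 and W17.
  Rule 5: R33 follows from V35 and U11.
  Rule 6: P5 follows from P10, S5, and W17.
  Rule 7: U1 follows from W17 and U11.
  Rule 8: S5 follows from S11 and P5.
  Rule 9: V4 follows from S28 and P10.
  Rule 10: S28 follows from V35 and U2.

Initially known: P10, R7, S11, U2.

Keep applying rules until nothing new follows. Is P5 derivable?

P5 would need P10, S5, and W17 (Rule 6), but S5 is never established.

No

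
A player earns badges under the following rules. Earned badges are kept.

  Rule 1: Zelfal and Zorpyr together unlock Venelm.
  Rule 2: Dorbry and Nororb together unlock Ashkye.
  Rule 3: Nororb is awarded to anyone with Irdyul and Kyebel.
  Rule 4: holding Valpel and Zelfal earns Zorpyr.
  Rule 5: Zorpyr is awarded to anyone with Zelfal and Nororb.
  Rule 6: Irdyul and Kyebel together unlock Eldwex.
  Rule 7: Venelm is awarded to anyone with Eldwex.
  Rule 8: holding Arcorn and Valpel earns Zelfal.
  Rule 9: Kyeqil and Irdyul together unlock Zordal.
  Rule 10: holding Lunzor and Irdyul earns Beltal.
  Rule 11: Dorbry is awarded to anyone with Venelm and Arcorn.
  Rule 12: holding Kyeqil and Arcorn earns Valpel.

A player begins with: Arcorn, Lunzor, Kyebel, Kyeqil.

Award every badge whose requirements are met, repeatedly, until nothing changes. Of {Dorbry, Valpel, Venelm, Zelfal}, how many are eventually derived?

4

With Kyeqil and Arcorn, Valpel is earned (Rule 12).
With Arcorn and Valpel, Zelfal is earned (Rule 8).
With Valpel and Zelfal, Zorpyr is earned (Rule 4).
With Zelfal and Zorpyr, Venelm is earned (Rule 1).
With Venelm and Arcorn, Dorbry is earned (Rule 11).
Dorbry: reached.
Valpel: reached.
Venelm: reached.
Zelfal: reached.
All 4 are reached.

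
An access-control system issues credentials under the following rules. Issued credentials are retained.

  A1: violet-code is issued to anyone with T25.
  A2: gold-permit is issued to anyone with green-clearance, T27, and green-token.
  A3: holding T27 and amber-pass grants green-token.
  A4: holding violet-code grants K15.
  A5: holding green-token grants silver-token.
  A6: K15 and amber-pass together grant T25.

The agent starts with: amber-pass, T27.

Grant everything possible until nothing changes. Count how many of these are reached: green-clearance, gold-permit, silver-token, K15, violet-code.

1

Holding T27 and amber-pass grants green-token (A3).
Holding green-token grants silver-token (A5).
No rule produces green-clearance, and it is not given.
gold-permit would need green-clearance, T27, and green-token (A2), but green-clearance is never granted.
silver-token: reached.
K15 would need violet-code (A4), but violet-code is never granted.
violet-code would need T25 (A1), but T25 is never granted.
Reached: silver-token — 1 of the 5.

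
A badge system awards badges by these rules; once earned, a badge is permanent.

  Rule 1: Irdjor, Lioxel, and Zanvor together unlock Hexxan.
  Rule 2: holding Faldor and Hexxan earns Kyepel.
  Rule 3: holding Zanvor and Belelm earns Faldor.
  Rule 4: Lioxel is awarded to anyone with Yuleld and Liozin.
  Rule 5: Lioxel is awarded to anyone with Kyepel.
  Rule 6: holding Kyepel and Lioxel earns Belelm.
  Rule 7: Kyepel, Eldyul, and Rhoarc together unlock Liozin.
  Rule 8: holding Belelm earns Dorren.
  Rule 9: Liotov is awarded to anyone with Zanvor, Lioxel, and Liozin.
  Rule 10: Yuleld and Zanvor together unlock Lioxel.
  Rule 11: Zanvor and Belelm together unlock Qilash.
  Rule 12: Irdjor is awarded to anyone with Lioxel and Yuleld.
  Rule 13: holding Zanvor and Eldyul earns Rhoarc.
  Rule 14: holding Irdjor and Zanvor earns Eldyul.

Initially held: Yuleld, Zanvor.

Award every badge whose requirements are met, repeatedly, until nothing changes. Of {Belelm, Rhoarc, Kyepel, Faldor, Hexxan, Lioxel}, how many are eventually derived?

With Yuleld and Zanvor, Lioxel is earned (Rule 10).
With Lioxel and Yuleld, Irdjor is earned (Rule 12).
With Irdjor and Zanvor, Eldyul is earned (Rule 14).
With Irdjor, Lioxel, and Zanvor, Hexxan is earned (Rule 1).
With Zanvor and Eldyul, Rhoarc is earned (Rule 13).
Belelm would need Kyepel and Lioxel (Rule 6), but Kyepel is never earned.
Rhoarc: reached.
Kyepel would need Faldor and Hexxan (Rule 2), but Faldor is never earned.
Faldor would need Zanvor and Belelm (Rule 3), but Belelm is never earned.
Hexxan: reached.
Lioxel: reached.
Reached: Rhoarc, Hexxan, and Lioxel — 3 of the 6.

3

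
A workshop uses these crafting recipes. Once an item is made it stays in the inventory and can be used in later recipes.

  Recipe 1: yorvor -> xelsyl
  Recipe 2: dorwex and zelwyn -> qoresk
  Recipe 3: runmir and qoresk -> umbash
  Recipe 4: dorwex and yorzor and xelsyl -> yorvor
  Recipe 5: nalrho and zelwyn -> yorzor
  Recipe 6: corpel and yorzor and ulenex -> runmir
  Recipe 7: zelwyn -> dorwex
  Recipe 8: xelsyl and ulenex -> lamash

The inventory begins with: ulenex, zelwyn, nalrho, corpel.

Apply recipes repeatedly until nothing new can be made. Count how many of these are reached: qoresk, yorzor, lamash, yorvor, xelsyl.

nalrho and zelwyn -> yorzor (Recipe 5).
Using Recipe 7, zelwyn makes dorwex.
Using Recipe 2, dorwex and zelwyn make qoresk.
qoresk: reached.
yorzor: reached.
lamash would need xelsyl and ulenex (Recipe 8), but xelsyl is never obtained.
yorvor would need dorwex, yorzor, and xelsyl (Recipe 4), but xelsyl is never obtained.
xelsyl would need yorvor (Recipe 1), but yorvor is never obtained.
Reached: qoresk and yorzor — 2 of the 5.

2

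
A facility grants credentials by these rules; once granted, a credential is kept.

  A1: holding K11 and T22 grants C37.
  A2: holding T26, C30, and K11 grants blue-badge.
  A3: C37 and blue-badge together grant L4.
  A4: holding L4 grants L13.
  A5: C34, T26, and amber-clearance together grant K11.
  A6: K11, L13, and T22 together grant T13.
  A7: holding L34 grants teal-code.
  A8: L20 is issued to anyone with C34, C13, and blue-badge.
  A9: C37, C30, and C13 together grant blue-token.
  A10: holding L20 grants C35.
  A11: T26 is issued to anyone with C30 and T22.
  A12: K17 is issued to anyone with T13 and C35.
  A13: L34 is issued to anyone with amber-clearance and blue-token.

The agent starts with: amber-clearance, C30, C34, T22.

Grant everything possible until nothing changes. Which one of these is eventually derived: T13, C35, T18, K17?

Holding C30 and T22 grants T26 (A11).
Holding C34, T26, and amber-clearance grants K11 (A5).
Holding T26, C30, and K11 grants blue-badge (A2).
Holding K11 and T22 grants C37 (A1).
Holding C37 and blue-badge grants L4 (A3).
Holding L4 grants L13 (A4).
Holding K11, L13, and T22 grants T13 (A6).
No rule produces T18, and it is not given. K17 would need T13 and C35 (A12), but C35 is never granted. C35 would need L20 (A10), but L20 is never granted.

T13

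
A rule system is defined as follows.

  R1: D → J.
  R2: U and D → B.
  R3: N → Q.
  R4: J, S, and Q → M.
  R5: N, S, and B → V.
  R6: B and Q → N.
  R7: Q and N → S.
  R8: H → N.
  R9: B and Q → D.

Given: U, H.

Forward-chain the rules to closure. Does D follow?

No

D would need B and Q (R9), but B is never established.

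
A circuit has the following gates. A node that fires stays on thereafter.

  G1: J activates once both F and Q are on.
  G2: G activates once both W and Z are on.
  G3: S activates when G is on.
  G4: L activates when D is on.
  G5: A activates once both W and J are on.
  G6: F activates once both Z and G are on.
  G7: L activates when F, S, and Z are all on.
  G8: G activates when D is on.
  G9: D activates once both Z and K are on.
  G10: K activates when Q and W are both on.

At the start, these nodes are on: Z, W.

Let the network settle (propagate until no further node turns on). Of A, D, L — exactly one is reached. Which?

L

W and Z are on, so G activates (G2).
Z and G are on, so F activates (G6).
G is on, so S activates (G3).
G7: F, S, and Z on → L on.
A would need W and J (G5), but J never turns on. D would need Z and K (G9), but K never turns on.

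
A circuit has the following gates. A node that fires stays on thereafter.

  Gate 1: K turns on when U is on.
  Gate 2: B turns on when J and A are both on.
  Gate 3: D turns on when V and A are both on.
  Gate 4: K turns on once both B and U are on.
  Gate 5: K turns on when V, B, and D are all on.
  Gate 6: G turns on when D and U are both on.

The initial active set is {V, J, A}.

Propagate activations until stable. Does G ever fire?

No

G would need D and U (Gate 6), but U never turns on.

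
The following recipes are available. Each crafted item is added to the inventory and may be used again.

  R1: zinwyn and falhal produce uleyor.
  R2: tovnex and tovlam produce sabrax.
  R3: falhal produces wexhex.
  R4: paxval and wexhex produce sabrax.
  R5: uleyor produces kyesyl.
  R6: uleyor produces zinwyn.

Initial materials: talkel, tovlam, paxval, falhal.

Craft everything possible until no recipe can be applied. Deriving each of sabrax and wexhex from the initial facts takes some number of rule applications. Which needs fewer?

wexhex

wexhex: Using R3, falhal makes wexhex. [1 rule application]
sabrax: Using R3, falhal makes wexhex. paxval and wexhex → sabrax (R4). [2 rule applications]
wexhex needs fewer.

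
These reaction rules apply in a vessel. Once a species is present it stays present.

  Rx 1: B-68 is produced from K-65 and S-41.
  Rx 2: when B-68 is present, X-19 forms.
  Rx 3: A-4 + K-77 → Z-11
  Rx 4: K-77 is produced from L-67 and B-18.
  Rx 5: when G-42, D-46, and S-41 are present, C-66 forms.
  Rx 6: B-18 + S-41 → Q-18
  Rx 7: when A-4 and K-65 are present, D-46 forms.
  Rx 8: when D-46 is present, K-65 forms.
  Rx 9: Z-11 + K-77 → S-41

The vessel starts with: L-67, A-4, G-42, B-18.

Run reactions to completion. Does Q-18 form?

Yes

L-67 and B-18 present → K-77 forms (Rx 4).
A-4 and K-77 present → Z-11 forms (Rx 3).
Z-11 and K-77 present → S-41 forms (Rx 9).
B-18 and S-41 present → Q-18 forms (Rx 6).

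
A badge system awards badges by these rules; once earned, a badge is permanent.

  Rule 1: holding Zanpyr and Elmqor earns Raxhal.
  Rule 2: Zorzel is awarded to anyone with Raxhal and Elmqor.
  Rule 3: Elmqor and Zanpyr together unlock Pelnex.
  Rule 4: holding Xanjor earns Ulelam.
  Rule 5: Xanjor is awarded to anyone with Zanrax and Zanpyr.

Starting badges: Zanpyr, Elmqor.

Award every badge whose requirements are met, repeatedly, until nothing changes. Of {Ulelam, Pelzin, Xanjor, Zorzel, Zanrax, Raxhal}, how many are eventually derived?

With Zanpyr and Elmqor, Raxhal is earned (Rule 1).
With Raxhal and Elmqor, Zorzel is earned (Rule 2).
Ulelam would need Xanjor (Rule 4), but Xanjor is never earned.
No rule produces Pelzin, and it is not given.
Xanjor would need Zanrax and Zanpyr (Rule 5), but Zanrax is never earned.
Zorzel: reached.
No rule produces Zanrax, and it is not given.
Raxhal: reached.
Reached: Zorzel and Raxhal — 2 of the 6.

2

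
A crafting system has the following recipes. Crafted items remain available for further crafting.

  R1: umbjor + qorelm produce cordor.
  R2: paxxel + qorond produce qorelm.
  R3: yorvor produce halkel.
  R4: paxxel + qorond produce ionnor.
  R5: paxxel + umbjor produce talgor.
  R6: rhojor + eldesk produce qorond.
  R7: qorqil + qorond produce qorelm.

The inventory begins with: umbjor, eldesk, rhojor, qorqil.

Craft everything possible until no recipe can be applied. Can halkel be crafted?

halkel would need yorvor (R3), but yorvor is never obtained.

No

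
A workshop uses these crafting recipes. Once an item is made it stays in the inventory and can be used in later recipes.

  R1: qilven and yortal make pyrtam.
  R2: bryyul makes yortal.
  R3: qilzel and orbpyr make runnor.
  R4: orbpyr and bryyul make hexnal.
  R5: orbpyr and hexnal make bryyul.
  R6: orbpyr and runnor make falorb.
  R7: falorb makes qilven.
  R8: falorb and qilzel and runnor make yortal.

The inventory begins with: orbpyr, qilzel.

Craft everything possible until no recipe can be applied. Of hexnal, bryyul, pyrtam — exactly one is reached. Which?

Using R3, qilzel and orbpyr make runnor.
orbpyr and runnor → falorb (R6).
Using R8, falorb, qilzel, and runnor make yortal.
Using R7, falorb makes qilven.
qilven and yortal → pyrtam (R1).
hexnal would need orbpyr and bryyul (R4), but bryyul is never obtained. bryyul would need orbpyr and hexnal (R5), but hexnal is never obtained.

pyrtam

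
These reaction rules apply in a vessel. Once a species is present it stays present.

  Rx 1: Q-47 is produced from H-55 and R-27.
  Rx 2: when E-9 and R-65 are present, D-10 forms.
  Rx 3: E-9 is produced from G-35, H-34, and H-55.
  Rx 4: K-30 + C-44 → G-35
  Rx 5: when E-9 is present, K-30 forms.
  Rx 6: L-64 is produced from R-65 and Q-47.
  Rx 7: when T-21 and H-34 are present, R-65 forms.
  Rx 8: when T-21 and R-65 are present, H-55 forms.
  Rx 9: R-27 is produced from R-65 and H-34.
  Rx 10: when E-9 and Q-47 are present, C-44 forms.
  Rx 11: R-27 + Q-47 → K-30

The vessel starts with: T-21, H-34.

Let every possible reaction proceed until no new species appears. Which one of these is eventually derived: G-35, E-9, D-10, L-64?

T-21 and H-34 present → R-65 forms (Rx 7).
T-21 and R-65 present → H-55 forms (Rx 8).
R-65 and H-34 present → R-27 forms (Rx 9).
H-55 and R-27 present → Q-47 forms (Rx 1).
R-65 and Q-47 present → L-64 forms (Rx 6).
E-9 would need G-35, H-34, and H-55 (Rx 3), but G-35 never forms. D-10 would need E-9 and R-65 (Rx 2), but E-9 never forms. G-35 would need K-30 and C-44 (Rx 4), but C-44 never forms.

L-64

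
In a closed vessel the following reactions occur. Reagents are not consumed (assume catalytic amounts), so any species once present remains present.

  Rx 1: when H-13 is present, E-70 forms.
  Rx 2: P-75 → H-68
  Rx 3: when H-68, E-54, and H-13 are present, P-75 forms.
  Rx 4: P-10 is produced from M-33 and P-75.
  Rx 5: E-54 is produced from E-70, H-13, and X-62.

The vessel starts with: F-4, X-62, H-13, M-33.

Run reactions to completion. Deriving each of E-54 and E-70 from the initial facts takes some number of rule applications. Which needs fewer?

E-70: H-13 present → E-70 forms (Rx 1). [1 rule application]
E-54: H-13 present → E-70 forms (Rx 1). E-70, H-13, and X-62 present → E-54 forms (Rx 5). [2 rule applications]
E-70 needs fewer.

E-70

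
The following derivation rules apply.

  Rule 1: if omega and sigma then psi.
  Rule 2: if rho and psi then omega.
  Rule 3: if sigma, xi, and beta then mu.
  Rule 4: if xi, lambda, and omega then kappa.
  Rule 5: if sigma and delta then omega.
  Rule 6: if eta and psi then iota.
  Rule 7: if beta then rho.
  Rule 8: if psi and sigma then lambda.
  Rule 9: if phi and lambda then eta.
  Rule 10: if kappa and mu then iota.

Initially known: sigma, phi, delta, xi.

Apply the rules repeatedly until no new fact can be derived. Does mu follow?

mu would need sigma, xi, and beta (Rule 3), but beta is never established.

No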